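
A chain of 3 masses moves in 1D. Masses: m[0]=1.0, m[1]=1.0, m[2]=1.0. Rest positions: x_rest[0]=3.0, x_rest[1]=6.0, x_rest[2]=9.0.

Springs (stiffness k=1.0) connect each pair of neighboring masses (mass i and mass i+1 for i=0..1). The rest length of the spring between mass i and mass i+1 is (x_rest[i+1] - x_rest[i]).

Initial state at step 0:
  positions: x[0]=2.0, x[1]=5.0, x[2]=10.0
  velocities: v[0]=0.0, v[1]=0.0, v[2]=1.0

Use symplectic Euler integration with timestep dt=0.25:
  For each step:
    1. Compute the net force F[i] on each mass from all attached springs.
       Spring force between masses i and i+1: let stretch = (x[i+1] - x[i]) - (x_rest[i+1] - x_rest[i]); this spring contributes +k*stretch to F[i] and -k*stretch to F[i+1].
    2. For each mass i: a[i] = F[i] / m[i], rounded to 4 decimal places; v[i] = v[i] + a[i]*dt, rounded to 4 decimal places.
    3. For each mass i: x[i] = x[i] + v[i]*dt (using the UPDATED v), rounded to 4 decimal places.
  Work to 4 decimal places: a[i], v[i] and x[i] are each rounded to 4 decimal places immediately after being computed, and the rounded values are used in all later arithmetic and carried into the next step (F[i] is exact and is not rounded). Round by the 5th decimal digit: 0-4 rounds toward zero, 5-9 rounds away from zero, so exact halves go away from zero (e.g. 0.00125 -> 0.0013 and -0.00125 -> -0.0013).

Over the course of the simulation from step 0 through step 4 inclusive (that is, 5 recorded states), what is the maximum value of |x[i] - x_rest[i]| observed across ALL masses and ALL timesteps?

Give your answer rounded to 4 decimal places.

Step 0: x=[2.0000 5.0000 10.0000] v=[0.0000 0.0000 1.0000]
Step 1: x=[2.0000 5.1250 10.1250] v=[0.0000 0.5000 0.5000]
Step 2: x=[2.0078 5.3672 10.1250] v=[0.0313 0.9688 0.0000]
Step 3: x=[2.0381 5.6968 10.0151] v=[0.1212 1.3184 -0.4395]
Step 4: x=[2.1096 6.0676 9.8228] v=[0.2859 1.4833 -0.7691]
Max displacement = 1.1250

Answer: 1.1250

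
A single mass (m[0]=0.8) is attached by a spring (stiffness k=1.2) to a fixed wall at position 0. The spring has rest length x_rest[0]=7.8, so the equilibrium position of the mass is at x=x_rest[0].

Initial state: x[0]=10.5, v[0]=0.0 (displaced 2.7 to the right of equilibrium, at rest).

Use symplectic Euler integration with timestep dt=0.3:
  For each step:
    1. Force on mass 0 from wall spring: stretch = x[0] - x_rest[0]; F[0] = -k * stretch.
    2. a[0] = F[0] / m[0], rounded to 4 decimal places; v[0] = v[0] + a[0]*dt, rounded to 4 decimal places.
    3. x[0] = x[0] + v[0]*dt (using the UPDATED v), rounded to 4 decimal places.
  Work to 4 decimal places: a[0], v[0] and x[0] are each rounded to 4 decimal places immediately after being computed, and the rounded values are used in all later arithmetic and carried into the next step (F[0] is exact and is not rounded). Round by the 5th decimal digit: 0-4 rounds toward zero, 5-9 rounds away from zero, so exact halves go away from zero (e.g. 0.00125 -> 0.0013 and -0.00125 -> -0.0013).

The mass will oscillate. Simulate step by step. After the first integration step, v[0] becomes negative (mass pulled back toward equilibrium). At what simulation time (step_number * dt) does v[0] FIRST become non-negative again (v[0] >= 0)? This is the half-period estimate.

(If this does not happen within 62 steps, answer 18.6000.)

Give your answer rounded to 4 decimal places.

Step 0: x=[10.5000] v=[0.0000]
Step 1: x=[10.1355] v=[-1.2150]
Step 2: x=[9.4557] v=[-2.2660]
Step 3: x=[8.5524] v=[-3.0111]
Step 4: x=[7.5475] v=[-3.3497]
Step 5: x=[6.5767] v=[-3.2361]
Step 6: x=[5.7710] v=[-2.6856]
Step 7: x=[5.2392] v=[-1.7726]
Step 8: x=[5.0531] v=[-0.6202]
Step 9: x=[5.2379] v=[0.6159]
First v>=0 after going negative at step 9, time=2.7000

Answer: 2.7000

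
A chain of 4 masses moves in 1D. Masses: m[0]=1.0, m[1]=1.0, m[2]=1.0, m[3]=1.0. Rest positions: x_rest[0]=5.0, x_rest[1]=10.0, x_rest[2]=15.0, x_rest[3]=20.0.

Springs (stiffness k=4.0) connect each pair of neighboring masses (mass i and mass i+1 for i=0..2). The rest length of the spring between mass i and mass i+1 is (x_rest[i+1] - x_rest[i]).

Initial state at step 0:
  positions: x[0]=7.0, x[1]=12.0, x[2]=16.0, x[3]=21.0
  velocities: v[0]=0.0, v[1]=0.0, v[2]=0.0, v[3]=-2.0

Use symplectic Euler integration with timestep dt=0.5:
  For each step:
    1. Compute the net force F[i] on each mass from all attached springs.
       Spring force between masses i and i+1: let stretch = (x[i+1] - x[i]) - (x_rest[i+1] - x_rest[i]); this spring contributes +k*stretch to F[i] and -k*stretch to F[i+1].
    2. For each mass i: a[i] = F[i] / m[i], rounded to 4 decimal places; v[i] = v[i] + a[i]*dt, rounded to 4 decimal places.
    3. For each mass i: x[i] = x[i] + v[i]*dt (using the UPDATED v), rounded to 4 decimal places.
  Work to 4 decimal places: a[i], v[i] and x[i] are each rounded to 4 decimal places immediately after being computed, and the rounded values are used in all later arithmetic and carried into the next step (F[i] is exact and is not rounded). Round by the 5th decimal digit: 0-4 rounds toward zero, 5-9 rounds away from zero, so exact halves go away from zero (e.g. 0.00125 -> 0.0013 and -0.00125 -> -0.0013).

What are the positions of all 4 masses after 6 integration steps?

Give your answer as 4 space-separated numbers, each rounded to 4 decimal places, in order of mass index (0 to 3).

Answer: 5.0000 9.0000 16.0000 20.0000

Derivation:
Step 0: x=[7.0000 12.0000 16.0000 21.0000] v=[0.0000 0.0000 0.0000 -2.0000]
Step 1: x=[7.0000 11.0000 17.0000 20.0000] v=[0.0000 -2.0000 2.0000 -2.0000]
Step 2: x=[6.0000 12.0000 15.0000 21.0000] v=[-2.0000 2.0000 -4.0000 2.0000]
Step 3: x=[6.0000 10.0000 16.0000 21.0000] v=[0.0000 -4.0000 2.0000 0.0000]
Step 4: x=[5.0000 10.0000 16.0000 21.0000] v=[-2.0000 0.0000 0.0000 0.0000]
Step 5: x=[4.0000 11.0000 15.0000 21.0000] v=[-2.0000 2.0000 -2.0000 0.0000]
Step 6: x=[5.0000 9.0000 16.0000 20.0000] v=[2.0000 -4.0000 2.0000 -2.0000]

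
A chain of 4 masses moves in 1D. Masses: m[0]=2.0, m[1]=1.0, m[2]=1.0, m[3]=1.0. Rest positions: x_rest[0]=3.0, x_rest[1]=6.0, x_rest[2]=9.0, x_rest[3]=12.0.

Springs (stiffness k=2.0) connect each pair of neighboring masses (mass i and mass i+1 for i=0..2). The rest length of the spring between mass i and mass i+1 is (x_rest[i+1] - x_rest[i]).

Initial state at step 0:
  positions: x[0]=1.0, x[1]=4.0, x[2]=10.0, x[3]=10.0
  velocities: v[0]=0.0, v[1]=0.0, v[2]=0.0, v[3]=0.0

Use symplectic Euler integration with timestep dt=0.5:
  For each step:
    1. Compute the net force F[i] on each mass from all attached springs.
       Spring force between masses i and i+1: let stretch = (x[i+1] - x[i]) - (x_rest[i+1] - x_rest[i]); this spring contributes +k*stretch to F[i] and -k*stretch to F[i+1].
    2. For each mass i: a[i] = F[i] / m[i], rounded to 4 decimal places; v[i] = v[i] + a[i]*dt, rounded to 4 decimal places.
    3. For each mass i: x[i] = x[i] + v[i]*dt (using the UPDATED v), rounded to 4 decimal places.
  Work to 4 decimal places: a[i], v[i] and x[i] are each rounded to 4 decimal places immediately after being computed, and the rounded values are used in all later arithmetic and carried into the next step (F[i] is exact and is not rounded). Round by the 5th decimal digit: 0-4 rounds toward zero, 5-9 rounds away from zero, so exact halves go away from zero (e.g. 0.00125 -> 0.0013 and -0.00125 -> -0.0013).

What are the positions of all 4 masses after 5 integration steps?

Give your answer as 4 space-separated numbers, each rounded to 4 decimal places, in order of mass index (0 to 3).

Step 0: x=[1.0000 4.0000 10.0000 10.0000] v=[0.0000 0.0000 0.0000 0.0000]
Step 1: x=[1.0000 5.5000 7.0000 11.5000] v=[0.0000 3.0000 -6.0000 3.0000]
Step 2: x=[1.3750 5.5000 5.5000 12.2500] v=[0.7500 0.0000 -3.0000 1.5000]
Step 3: x=[2.0313 3.4375 7.3750 11.1250] v=[1.3125 -4.1250 3.7500 -2.2500]
Step 4: x=[2.2891 2.6407 9.1563 9.6250] v=[0.5156 -1.5937 3.5625 -3.0000]
Step 5: x=[1.8848 4.9259 7.9141 9.3907] v=[-0.8086 4.5703 -2.4844 -0.4687]

Answer: 1.8848 4.9259 7.9141 9.3907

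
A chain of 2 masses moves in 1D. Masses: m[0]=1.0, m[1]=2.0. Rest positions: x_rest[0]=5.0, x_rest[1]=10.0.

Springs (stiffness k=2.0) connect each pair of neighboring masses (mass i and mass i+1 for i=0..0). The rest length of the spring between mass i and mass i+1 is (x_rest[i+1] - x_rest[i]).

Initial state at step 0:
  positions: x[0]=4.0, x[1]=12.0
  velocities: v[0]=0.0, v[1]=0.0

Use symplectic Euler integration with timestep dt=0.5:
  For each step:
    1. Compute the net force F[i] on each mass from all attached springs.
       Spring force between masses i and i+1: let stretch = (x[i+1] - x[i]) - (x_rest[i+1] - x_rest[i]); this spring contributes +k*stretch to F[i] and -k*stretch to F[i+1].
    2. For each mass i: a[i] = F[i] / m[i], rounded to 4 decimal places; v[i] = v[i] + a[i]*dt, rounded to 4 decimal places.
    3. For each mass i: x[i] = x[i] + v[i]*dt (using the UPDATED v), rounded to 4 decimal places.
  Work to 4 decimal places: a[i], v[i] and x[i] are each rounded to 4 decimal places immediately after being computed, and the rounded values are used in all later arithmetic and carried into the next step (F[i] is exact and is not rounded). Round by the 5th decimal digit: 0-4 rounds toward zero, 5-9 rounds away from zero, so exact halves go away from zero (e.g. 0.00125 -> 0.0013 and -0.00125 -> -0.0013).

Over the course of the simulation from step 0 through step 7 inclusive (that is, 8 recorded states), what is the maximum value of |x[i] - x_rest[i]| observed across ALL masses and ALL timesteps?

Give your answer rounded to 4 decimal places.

Step 0: x=[4.0000 12.0000] v=[0.0000 0.0000]
Step 1: x=[5.5000 11.2500] v=[3.0000 -1.5000]
Step 2: x=[7.3750 10.3125] v=[3.7500 -1.8750]
Step 3: x=[8.2188 9.8906] v=[1.6875 -0.8438]
Step 4: x=[7.3985 10.3008] v=[-1.6407 0.8203]
Step 5: x=[5.5293 11.2354] v=[-3.7384 1.8692]
Step 6: x=[4.0132 11.9935] v=[-3.0323 1.5162]
Step 7: x=[3.9872 12.0066] v=[-0.0520 0.0261]
Max displacement = 3.2188

Answer: 3.2188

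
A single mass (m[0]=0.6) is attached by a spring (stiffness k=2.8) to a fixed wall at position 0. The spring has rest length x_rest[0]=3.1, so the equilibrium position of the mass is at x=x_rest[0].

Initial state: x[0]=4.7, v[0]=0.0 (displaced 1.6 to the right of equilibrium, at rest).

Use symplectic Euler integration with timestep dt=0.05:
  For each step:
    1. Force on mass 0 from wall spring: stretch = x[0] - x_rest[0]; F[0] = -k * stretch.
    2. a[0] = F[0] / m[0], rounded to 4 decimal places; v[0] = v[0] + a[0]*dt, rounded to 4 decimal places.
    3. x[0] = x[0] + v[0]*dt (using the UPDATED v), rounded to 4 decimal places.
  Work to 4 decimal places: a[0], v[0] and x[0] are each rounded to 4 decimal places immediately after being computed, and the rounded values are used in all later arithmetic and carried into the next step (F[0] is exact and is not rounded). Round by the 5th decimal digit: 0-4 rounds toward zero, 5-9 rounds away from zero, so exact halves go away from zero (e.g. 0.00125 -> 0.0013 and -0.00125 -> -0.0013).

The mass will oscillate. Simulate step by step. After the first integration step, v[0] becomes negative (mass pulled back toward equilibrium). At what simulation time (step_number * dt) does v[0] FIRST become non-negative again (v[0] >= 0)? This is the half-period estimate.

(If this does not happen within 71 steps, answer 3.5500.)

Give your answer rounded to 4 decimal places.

Step 0: x=[4.7000] v=[0.0000]
Step 1: x=[4.6813] v=[-0.3733]
Step 2: x=[4.6442] v=[-0.7423]
Step 3: x=[4.5891] v=[-1.1026]
Step 4: x=[4.5166] v=[-1.4501]
Step 5: x=[4.4276] v=[-1.7806]
Step 6: x=[4.3231] v=[-2.0904]
Step 7: x=[4.2043] v=[-2.3758]
Step 8: x=[4.0726] v=[-2.6335]
Step 9: x=[3.9296] v=[-2.8604]
Step 10: x=[3.7769] v=[-3.0540]
Step 11: x=[3.6163] v=[-3.2119]
Step 12: x=[3.4497] v=[-3.3324]
Step 13: x=[3.2790] v=[-3.4140]
Step 14: x=[3.1062] v=[-3.4558]
Step 15: x=[2.9333] v=[-3.4572]
Step 16: x=[2.7624] v=[-3.4183]
Step 17: x=[2.5954] v=[-3.3395]
Step 18: x=[2.4343] v=[-3.2218]
Step 19: x=[2.2810] v=[-3.0665]
Step 20: x=[2.1372] v=[-2.8754]
Step 21: x=[2.0047] v=[-2.6507]
Step 22: x=[1.8849] v=[-2.3951]
Step 23: x=[1.7793] v=[-2.1116]
Step 24: x=[1.6891] v=[-1.8034]
Step 25: x=[1.6154] v=[-1.4742]
Step 26: x=[1.5590] v=[-1.1278]
Step 27: x=[1.5206] v=[-0.7682]
Step 28: x=[1.5006] v=[-0.3997]
Step 29: x=[1.4993] v=[-0.0265]
Step 30: x=[1.5167] v=[0.3470]
First v>=0 after going negative at step 30, time=1.5000

Answer: 1.5000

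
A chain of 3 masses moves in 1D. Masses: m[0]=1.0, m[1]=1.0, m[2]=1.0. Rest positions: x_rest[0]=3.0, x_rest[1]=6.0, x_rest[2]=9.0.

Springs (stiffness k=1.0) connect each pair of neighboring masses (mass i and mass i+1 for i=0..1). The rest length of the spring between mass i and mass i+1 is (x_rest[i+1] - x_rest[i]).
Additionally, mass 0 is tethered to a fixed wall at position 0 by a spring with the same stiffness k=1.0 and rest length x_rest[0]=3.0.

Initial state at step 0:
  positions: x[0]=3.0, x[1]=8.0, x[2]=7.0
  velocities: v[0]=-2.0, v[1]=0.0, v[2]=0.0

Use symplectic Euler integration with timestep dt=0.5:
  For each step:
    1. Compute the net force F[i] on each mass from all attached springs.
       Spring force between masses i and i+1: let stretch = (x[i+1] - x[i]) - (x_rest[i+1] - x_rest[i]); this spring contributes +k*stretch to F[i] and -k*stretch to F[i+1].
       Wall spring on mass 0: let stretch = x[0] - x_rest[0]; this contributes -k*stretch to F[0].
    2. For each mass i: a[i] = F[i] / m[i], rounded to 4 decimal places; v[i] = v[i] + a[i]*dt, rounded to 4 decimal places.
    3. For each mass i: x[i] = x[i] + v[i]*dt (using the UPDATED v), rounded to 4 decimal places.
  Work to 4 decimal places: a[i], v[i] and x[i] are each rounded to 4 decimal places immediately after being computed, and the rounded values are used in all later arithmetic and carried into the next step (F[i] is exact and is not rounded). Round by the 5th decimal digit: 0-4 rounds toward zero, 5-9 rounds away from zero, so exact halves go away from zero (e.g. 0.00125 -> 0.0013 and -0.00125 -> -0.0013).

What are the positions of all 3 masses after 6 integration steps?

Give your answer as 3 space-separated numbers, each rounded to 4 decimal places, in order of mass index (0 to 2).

Step 0: x=[3.0000 8.0000 7.0000] v=[-2.0000 0.0000 0.0000]
Step 1: x=[2.5000 6.5000 8.0000] v=[-1.0000 -3.0000 2.0000]
Step 2: x=[2.3750 4.3750 9.3750] v=[-0.2500 -4.2500 2.7500]
Step 3: x=[2.1563 3.0000 10.2500] v=[-0.4375 -2.7500 1.7500]
Step 4: x=[1.6094 3.2266 10.0625] v=[-1.0938 0.4532 -0.3750]
Step 5: x=[1.0645 4.7579 8.9160] v=[-1.0899 3.0626 -2.2930]
Step 6: x=[1.1768 6.4054 7.4800] v=[0.2246 3.2950 -2.8721]

Answer: 1.1768 6.4054 7.4800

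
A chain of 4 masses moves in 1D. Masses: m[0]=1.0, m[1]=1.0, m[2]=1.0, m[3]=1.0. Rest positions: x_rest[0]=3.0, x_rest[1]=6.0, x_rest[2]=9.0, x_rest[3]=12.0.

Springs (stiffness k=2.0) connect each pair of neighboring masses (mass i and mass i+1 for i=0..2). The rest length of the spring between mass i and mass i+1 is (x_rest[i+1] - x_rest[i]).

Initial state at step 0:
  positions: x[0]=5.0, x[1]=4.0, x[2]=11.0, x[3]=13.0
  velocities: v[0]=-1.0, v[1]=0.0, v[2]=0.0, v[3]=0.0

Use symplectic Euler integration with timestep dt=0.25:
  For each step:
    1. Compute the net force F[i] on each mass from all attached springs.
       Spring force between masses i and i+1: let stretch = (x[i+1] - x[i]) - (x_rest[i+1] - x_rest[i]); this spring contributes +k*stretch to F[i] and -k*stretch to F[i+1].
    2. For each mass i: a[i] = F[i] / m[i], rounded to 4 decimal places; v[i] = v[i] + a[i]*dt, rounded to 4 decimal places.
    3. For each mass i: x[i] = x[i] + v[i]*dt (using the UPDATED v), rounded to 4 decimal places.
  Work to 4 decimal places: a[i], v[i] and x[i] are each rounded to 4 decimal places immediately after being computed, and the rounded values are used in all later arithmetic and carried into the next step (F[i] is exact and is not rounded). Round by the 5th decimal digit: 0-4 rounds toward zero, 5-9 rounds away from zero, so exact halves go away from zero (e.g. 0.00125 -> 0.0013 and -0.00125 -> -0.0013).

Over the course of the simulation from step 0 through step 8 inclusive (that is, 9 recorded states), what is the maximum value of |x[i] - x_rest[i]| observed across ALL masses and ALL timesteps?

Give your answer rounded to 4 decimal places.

Answer: 2.9361

Derivation:
Step 0: x=[5.0000 4.0000 11.0000 13.0000] v=[-1.0000 0.0000 0.0000 0.0000]
Step 1: x=[4.2500 5.0000 10.3750 13.1250] v=[-3.0000 4.0000 -2.5000 0.5000]
Step 2: x=[3.2188 6.5781 9.4219 13.2813] v=[-4.1250 6.3125 -3.8125 0.6250]
Step 3: x=[2.2325 8.0918 8.5957 13.3301] v=[-3.9454 6.0548 -3.3047 0.1953]
Step 4: x=[1.6036 8.9361 8.2983 13.1621] v=[-2.5158 3.3771 -1.1895 -0.6719]
Step 5: x=[1.5162 8.7841 8.6886 12.7612] v=[-0.3496 -0.6081 1.5613 -1.6038]
Step 6: x=[1.9623 7.7117 9.6000 12.2262] v=[1.7844 -4.2898 3.6454 -2.1401]
Step 7: x=[2.7521 6.1566 10.6036 11.7379] v=[3.1591 -6.2204 4.0144 -1.9532]
Step 8: x=[3.5925 4.7318 11.1931 11.4828] v=[3.3614 -5.6992 2.3581 -1.0204]
Max displacement = 2.9361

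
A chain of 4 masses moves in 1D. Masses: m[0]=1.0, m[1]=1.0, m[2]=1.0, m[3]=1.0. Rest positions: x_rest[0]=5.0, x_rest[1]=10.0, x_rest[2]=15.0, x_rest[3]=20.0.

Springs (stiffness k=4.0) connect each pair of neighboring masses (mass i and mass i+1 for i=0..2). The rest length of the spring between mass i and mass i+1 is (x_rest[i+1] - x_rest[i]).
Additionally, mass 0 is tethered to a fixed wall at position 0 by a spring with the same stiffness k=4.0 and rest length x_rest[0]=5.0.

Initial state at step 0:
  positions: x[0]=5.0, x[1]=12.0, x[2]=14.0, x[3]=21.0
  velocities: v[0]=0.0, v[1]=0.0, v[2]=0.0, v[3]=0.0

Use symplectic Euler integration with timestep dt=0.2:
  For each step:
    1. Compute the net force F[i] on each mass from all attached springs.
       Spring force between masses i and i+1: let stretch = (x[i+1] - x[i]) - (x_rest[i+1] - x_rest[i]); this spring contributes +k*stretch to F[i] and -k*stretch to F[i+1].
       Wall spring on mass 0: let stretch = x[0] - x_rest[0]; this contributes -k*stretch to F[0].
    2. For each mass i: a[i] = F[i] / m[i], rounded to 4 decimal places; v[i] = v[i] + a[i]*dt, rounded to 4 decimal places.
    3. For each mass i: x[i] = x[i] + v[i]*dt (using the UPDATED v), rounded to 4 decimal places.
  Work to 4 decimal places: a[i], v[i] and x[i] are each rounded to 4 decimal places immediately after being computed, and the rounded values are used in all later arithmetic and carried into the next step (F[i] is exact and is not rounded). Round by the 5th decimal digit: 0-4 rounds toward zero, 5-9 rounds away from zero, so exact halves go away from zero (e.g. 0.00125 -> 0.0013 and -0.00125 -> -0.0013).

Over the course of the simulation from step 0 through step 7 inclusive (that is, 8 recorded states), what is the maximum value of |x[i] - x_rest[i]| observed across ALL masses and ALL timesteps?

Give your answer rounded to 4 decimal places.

Step 0: x=[5.0000 12.0000 14.0000 21.0000] v=[0.0000 0.0000 0.0000 0.0000]
Step 1: x=[5.3200 11.2000 14.8000 20.6800] v=[1.6000 -4.0000 4.0000 -1.6000]
Step 2: x=[5.7296 10.0352 15.9648 20.2192] v=[2.0480 -5.8240 5.8240 -2.3040]
Step 3: x=[5.9114 9.1302 16.8616 19.8777] v=[0.9088 -4.5248 4.4838 -1.7075]
Step 4: x=[5.6623 8.9473 17.0039 19.8536] v=[-1.2453 -0.9147 0.7116 -0.1204]
Step 5: x=[5.0329 9.5278 16.3131 20.1736] v=[-3.1471 2.9026 -3.4539 1.5998]
Step 6: x=[4.3174 10.4748 15.1544 20.6759] v=[-3.5775 4.7349 -5.7937 2.5114]
Step 7: x=[3.8963 11.1853 14.1304 21.0947] v=[-2.1055 3.5527 -5.1202 2.0942]
Max displacement = 2.0039

Answer: 2.0039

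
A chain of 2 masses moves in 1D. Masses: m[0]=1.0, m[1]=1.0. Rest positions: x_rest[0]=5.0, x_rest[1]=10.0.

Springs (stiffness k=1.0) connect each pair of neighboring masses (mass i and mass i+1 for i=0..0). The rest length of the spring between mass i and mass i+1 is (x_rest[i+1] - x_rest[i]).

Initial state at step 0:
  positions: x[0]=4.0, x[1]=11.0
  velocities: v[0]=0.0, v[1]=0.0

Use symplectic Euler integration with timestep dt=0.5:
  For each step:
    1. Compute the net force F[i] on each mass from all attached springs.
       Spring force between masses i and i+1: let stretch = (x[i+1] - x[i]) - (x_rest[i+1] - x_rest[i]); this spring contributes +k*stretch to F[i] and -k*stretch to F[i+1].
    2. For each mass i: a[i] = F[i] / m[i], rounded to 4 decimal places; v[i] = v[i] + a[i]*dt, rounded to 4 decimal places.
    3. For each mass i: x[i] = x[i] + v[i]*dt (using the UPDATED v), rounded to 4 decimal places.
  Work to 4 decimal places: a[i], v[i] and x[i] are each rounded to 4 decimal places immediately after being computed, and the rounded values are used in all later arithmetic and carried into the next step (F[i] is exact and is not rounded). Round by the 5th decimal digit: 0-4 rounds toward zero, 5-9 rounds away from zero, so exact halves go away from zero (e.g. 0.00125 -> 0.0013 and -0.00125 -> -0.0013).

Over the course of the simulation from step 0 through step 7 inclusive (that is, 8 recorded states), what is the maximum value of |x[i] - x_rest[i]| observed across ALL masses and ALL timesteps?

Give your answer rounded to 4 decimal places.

Step 0: x=[4.0000 11.0000] v=[0.0000 0.0000]
Step 1: x=[4.5000 10.5000] v=[1.0000 -1.0000]
Step 2: x=[5.2500 9.7500] v=[1.5000 -1.5000]
Step 3: x=[5.8750 9.1250] v=[1.2500 -1.2500]
Step 4: x=[6.0625 8.9375] v=[0.3750 -0.3750]
Step 5: x=[5.7188 9.2813] v=[-0.6875 0.6875]
Step 6: x=[5.0157 9.9845] v=[-1.4063 1.4063]
Step 7: x=[4.3048 10.6955] v=[-1.4219 1.4219]
Max displacement = 1.0625

Answer: 1.0625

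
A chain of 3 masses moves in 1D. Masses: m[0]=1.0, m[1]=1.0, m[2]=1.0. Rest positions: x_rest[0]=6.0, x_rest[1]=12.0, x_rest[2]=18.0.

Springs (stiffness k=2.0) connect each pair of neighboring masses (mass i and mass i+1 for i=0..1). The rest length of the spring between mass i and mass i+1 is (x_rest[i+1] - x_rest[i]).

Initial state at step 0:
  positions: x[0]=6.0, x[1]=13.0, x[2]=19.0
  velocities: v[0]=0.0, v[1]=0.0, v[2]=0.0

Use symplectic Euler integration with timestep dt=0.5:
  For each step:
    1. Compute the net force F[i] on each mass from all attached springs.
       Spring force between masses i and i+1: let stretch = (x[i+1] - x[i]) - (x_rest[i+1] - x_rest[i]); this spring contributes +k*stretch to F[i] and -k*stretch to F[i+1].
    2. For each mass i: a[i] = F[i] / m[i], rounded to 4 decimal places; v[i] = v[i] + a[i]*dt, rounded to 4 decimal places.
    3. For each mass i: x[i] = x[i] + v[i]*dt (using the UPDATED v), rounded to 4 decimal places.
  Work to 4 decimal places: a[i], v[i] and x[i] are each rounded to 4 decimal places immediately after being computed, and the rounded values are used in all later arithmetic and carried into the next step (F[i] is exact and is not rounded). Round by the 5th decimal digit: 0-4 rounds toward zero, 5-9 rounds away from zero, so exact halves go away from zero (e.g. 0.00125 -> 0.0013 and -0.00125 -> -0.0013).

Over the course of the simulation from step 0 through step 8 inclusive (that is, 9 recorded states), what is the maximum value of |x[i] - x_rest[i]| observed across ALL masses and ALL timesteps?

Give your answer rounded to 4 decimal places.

Step 0: x=[6.0000 13.0000 19.0000] v=[0.0000 0.0000 0.0000]
Step 1: x=[6.5000 12.5000 19.0000] v=[1.0000 -1.0000 0.0000]
Step 2: x=[7.0000 12.2500 18.7500] v=[1.0000 -0.5000 -0.5000]
Step 3: x=[7.1250 12.6250 18.2500] v=[0.2500 0.7500 -1.0000]
Step 4: x=[7.0000 13.0625 17.9375] v=[-0.2500 0.8750 -0.6250]
Step 5: x=[6.9063 12.9063 18.1875] v=[-0.1875 -0.3125 0.5000]
Step 6: x=[6.8126 12.3907 18.7969] v=[-0.1875 -1.0313 1.2188]
Step 7: x=[6.5079 12.2891 19.2032] v=[-0.6094 -0.2032 0.8126]
Step 8: x=[6.0938 12.7540 19.1525] v=[-0.8282 0.9297 -0.1015]
Max displacement = 1.2032

Answer: 1.2032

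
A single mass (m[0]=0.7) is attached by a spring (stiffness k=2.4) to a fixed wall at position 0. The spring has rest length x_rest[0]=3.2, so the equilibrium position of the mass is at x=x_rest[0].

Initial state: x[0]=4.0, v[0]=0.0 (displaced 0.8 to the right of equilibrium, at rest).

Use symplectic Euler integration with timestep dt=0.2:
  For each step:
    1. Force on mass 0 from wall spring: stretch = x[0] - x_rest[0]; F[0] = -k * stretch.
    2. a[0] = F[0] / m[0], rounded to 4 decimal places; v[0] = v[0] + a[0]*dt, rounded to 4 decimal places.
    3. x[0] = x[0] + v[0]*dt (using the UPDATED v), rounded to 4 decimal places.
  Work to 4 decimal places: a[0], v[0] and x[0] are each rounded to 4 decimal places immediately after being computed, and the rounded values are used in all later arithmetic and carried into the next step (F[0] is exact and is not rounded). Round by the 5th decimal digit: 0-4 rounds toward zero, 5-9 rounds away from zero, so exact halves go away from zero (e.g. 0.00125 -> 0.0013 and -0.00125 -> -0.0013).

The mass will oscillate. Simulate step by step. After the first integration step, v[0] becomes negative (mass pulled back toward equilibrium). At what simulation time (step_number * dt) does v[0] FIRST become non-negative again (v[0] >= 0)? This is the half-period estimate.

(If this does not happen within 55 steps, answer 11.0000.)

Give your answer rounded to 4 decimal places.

Step 0: x=[4.0000] v=[0.0000]
Step 1: x=[3.8903] v=[-0.5486]
Step 2: x=[3.6859] v=[-1.0219]
Step 3: x=[3.4149] v=[-1.3551]
Step 4: x=[3.1144] v=[-1.5025]
Step 5: x=[2.8256] v=[-1.4438]
Step 6: x=[2.5882] v=[-1.1871]
Step 7: x=[2.4347] v=[-0.7676]
Step 8: x=[2.3861] v=[-0.2428]
Step 9: x=[2.4492] v=[0.3153]
First v>=0 after going negative at step 9, time=1.8000

Answer: 1.8000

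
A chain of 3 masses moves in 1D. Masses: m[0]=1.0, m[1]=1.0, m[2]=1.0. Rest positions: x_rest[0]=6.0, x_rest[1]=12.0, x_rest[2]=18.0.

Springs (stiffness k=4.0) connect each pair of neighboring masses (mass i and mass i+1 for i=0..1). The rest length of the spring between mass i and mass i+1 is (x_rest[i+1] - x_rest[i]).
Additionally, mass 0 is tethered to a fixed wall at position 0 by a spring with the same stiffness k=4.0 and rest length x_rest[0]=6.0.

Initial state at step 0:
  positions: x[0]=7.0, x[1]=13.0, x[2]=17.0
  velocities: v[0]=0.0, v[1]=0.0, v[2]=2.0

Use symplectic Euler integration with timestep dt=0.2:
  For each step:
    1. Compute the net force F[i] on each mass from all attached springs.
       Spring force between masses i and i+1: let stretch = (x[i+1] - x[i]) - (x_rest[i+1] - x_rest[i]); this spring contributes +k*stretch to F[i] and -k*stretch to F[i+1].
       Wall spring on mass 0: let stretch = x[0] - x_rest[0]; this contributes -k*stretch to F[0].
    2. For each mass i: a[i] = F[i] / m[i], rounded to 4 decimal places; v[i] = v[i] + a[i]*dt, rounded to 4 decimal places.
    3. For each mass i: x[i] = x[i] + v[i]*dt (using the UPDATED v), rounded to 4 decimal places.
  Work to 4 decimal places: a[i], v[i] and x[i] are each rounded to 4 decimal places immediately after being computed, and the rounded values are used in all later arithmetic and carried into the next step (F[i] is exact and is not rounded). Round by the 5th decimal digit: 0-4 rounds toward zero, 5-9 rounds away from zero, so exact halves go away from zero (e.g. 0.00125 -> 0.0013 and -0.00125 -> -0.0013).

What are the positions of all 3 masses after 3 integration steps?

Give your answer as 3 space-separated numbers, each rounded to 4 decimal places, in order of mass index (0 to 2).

Step 0: x=[7.0000 13.0000 17.0000] v=[0.0000 0.0000 2.0000]
Step 1: x=[6.8400 12.6800 17.7200] v=[-0.8000 -1.6000 3.6000]
Step 2: x=[6.5200 12.2320 18.5936] v=[-1.6000 -2.2400 4.3680]
Step 3: x=[6.0707 11.8879 19.4093] v=[-2.2464 -1.7203 4.0787]

Answer: 6.0707 11.8879 19.4093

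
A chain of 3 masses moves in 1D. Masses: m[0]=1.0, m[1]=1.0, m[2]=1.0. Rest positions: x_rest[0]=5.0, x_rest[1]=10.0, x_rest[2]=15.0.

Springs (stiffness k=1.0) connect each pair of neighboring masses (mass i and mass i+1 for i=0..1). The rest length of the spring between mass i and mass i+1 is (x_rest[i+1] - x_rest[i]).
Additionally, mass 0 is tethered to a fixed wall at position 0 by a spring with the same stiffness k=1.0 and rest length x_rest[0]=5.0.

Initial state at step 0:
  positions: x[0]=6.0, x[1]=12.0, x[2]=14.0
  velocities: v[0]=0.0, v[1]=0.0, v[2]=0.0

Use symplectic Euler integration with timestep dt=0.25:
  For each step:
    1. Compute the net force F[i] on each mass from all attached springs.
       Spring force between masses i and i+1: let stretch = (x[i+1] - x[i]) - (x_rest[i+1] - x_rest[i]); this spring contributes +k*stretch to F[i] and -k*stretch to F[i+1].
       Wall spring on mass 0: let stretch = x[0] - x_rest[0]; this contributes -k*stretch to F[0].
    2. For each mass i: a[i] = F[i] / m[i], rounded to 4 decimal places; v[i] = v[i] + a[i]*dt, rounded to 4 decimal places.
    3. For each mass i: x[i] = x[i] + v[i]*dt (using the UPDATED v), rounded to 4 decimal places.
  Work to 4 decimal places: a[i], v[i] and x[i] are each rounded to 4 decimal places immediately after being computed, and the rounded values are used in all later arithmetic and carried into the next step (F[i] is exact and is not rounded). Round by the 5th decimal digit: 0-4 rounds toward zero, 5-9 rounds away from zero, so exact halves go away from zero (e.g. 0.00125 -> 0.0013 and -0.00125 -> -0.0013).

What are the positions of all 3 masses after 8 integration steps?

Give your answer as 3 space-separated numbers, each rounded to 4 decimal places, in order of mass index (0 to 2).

Step 0: x=[6.0000 12.0000 14.0000] v=[0.0000 0.0000 0.0000]
Step 1: x=[6.0000 11.7500 14.1875] v=[0.0000 -1.0000 0.7500]
Step 2: x=[5.9844 11.2930 14.5352] v=[-0.0625 -1.8281 1.3906]
Step 3: x=[5.9265 10.7068 14.9927] v=[-0.2315 -2.3447 1.8301]
Step 4: x=[5.7970 10.0897 15.4949] v=[-0.5181 -2.4683 2.0086]
Step 5: x=[5.5735 9.5422 15.9717] v=[-0.8942 -2.1902 1.9073]
Step 6: x=[5.2497 9.1485 16.3592] v=[-1.2954 -1.5750 1.5499]
Step 7: x=[4.8414 8.9618 16.6085] v=[-1.6331 -0.7470 0.9972]
Step 8: x=[4.3881 8.9955 16.6924] v=[-1.8134 0.1346 0.3355]

Answer: 4.3881 8.9955 16.6924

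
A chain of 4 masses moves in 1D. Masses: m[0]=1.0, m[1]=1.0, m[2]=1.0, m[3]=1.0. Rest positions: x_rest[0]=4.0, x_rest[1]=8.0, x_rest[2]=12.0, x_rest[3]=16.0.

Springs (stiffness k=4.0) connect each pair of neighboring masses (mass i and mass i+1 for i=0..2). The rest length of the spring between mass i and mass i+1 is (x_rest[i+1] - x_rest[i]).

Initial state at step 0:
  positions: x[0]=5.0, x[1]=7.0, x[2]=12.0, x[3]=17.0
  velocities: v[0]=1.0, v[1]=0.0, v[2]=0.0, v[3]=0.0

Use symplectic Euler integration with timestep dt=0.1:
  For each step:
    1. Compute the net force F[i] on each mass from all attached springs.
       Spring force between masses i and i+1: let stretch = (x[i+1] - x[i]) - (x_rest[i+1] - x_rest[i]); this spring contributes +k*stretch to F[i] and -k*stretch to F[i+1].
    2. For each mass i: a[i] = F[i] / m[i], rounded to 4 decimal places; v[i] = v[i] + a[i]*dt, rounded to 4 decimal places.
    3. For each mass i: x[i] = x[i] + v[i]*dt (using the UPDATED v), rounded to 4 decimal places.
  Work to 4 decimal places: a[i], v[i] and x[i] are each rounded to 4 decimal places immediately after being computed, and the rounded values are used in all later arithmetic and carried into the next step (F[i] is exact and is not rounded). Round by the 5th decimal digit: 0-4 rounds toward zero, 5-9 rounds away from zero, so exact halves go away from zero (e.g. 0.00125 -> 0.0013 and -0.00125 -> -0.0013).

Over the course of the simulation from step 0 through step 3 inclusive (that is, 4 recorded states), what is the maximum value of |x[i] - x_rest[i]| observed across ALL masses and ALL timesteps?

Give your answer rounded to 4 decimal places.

Answer: 1.0200

Derivation:
Step 0: x=[5.0000 7.0000 12.0000 17.0000] v=[1.0000 0.0000 0.0000 0.0000]
Step 1: x=[5.0200 7.1200 12.0000 16.9600] v=[0.2000 1.2000 0.0000 -0.4000]
Step 2: x=[4.9640 7.3512 12.0032 16.8816] v=[-0.5600 2.3120 0.0320 -0.7840]
Step 3: x=[4.8435 7.6730 12.0155 16.7681] v=[-1.2051 3.2179 0.1226 -1.1354]
Max displacement = 1.0200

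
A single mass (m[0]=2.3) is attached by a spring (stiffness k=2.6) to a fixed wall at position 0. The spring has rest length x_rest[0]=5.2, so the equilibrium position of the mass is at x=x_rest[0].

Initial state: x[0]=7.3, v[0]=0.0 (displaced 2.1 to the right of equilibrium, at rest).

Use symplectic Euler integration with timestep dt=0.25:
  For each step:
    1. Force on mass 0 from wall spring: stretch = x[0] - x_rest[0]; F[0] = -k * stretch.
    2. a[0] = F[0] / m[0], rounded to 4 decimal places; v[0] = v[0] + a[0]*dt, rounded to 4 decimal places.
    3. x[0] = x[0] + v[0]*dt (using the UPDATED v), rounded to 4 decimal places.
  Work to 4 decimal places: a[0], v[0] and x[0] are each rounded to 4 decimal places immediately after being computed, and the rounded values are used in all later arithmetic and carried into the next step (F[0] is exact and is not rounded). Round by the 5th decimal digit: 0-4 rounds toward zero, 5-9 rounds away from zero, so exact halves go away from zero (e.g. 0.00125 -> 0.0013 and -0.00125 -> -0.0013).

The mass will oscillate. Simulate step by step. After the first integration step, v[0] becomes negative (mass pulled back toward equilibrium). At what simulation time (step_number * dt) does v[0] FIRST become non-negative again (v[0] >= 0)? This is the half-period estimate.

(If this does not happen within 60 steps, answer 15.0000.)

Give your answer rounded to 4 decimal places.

Answer: 3.0000

Derivation:
Step 0: x=[7.3000] v=[0.0000]
Step 1: x=[7.1516] v=[-0.5935]
Step 2: x=[6.8653] v=[-1.1451]
Step 3: x=[6.4614] v=[-1.6157]
Step 4: x=[5.9684] v=[-1.9722]
Step 5: x=[5.4211] v=[-2.1894]
Step 6: x=[4.8581] v=[-2.2519]
Step 7: x=[4.3193] v=[-2.1553]
Step 8: x=[3.8427] v=[-1.9064]
Step 9: x=[3.4620] v=[-1.5228]
Step 10: x=[3.2041] v=[-1.0316]
Step 11: x=[3.0872] v=[-0.4676]
Step 12: x=[3.1196] v=[0.1295]
First v>=0 after going negative at step 12, time=3.0000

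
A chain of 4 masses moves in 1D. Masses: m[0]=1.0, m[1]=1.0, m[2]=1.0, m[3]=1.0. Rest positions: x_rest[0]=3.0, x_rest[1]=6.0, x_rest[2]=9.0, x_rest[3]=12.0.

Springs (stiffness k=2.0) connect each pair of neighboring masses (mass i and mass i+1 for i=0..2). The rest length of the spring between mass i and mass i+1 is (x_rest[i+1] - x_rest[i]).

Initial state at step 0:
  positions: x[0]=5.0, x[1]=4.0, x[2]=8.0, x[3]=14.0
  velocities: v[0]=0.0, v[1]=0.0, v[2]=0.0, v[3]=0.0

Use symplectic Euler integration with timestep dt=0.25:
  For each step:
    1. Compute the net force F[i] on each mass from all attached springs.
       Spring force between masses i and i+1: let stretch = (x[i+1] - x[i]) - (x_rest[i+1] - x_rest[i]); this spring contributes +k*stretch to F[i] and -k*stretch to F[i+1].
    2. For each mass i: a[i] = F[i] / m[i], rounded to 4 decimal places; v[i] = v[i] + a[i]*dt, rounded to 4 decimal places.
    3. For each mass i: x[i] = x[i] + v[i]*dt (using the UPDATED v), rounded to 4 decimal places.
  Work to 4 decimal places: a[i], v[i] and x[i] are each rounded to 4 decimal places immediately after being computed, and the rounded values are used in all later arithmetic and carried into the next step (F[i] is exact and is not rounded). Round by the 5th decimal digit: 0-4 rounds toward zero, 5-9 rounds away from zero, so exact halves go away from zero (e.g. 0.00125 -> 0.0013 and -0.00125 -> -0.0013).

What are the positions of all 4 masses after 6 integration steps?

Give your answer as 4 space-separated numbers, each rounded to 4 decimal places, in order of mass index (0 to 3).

Step 0: x=[5.0000 4.0000 8.0000 14.0000] v=[0.0000 0.0000 0.0000 0.0000]
Step 1: x=[4.5000 4.6250 8.2500 13.6250] v=[-2.0000 2.5000 1.0000 -1.5000]
Step 2: x=[3.6406 5.6875 8.7188 12.9531] v=[-3.4375 4.2500 1.8750 -2.6875]
Step 3: x=[2.6621 6.8731 9.3379 12.1269] v=[-3.9141 4.7422 2.4765 -3.3047]
Step 4: x=[1.8350 7.8404 9.9976 11.3271] v=[-3.3086 3.8691 2.6386 -3.1992]
Step 5: x=[1.3835 8.3267 10.5538 10.7361] v=[-1.8059 1.9450 2.2248 -2.3640]
Step 6: x=[1.4249 8.2234 10.8544 10.4973] v=[0.1657 -0.4131 1.2024 -0.9552]

Answer: 1.4249 8.2234 10.8544 10.4973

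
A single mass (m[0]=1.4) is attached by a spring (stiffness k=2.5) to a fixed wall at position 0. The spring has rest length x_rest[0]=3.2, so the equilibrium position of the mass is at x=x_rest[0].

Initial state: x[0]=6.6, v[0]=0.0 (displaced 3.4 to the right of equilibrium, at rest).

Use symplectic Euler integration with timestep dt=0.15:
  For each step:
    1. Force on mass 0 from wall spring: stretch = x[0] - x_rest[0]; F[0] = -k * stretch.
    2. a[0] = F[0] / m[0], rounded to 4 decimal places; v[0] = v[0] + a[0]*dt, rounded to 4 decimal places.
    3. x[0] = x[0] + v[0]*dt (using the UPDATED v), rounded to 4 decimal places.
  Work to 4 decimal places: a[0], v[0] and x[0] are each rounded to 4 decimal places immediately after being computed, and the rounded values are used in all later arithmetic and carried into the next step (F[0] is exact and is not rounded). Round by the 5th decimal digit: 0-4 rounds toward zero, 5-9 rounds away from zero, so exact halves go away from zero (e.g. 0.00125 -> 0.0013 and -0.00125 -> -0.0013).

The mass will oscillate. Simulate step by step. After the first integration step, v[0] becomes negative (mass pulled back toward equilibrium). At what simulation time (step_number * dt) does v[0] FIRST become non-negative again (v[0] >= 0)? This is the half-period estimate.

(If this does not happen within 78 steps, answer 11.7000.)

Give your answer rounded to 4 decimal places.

Answer: 2.4000

Derivation:
Step 0: x=[6.6000] v=[0.0000]
Step 1: x=[6.4634] v=[-0.9107]
Step 2: x=[6.1957] v=[-1.7848]
Step 3: x=[5.8076] v=[-2.5872]
Step 4: x=[5.3147] v=[-3.2857]
Step 5: x=[4.7369] v=[-3.8521]
Step 6: x=[4.0973] v=[-4.2638]
Step 7: x=[3.4217] v=[-4.5041]
Step 8: x=[2.7372] v=[-4.5635]
Step 9: x=[2.0713] v=[-4.4395]
Step 10: x=[1.4507] v=[-4.1372]
Step 11: x=[0.9004] v=[-3.6686]
Step 12: x=[0.4425] v=[-3.0526]
Step 13: x=[0.0954] v=[-2.3140]
Step 14: x=[-0.1270] v=[-1.4824]
Step 15: x=[-0.2157] v=[-0.5912]
Step 16: x=[-0.1671] v=[0.3237]
First v>=0 after going negative at step 16, time=2.4000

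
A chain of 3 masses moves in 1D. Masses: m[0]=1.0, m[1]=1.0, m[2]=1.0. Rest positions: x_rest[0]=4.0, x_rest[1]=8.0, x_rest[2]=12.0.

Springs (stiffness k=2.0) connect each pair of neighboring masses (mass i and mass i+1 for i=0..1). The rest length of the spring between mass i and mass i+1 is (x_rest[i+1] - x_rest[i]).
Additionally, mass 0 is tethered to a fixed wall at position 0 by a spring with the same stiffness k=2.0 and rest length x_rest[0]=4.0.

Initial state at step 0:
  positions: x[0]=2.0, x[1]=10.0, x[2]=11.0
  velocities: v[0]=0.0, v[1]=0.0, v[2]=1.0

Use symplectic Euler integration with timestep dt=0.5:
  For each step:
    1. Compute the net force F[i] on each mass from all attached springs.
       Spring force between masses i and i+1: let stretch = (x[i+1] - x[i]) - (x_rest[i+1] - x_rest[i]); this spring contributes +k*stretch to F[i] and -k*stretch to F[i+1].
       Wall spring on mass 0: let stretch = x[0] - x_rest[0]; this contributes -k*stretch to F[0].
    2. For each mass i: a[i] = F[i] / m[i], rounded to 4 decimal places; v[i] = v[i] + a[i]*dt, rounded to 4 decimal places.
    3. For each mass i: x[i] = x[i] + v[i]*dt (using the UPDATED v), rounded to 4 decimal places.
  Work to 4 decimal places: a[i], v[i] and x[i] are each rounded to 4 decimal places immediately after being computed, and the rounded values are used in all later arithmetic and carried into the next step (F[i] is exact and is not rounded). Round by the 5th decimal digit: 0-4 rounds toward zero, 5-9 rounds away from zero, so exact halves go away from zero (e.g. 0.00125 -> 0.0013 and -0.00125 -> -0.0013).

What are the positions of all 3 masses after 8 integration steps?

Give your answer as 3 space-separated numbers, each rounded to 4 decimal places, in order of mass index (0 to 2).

Answer: 2.3828 10.4649 11.9298

Derivation:
Step 0: x=[2.0000 10.0000 11.0000] v=[0.0000 0.0000 1.0000]
Step 1: x=[5.0000 6.5000 13.0000] v=[6.0000 -7.0000 4.0000]
Step 2: x=[6.2500 5.5000 13.7500] v=[2.5000 -2.0000 1.5000]
Step 3: x=[4.0000 9.0000 12.3750] v=[-4.5000 7.0000 -2.7500]
Step 4: x=[2.2500 11.6875 11.3125] v=[-3.5000 5.3750 -2.1250]
Step 5: x=[4.0938 9.4688 12.4375] v=[3.6875 -4.4375 2.2500]
Step 6: x=[6.5782 6.0469 14.0782] v=[4.9687 -6.8438 3.2813]
Step 7: x=[5.5078 6.9063 13.7032] v=[-2.1408 1.7188 -0.7500]
Step 8: x=[2.3828 10.4649 11.9298] v=[-6.2501 7.1172 -3.5469]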